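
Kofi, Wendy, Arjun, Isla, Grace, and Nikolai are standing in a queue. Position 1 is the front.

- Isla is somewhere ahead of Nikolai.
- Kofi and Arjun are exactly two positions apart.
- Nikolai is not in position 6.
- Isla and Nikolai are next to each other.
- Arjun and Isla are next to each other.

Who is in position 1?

With clue 1, Nikolai is ruled out for position 1.
With clues 1–5, Arjun, Grace, Isla, and Wendy are ruled out for position 1.
So position 1 is Kofi.

Kofi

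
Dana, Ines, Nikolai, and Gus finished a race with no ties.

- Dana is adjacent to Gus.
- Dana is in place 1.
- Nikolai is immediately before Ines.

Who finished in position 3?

With clues 1–2, Dana and Gus are ruled out for place 3.
With clues 1–3, Ines is ruled out for place 3.
So place 3 is Nikolai.

Nikolai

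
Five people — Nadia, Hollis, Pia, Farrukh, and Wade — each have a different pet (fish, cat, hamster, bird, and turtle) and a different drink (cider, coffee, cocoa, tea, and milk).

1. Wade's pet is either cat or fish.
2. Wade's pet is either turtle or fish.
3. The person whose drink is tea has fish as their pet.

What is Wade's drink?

tea

With clues 1–3, cider, cocoa, coffee, and milk are impossible for Wade's drink.
That leaves tea.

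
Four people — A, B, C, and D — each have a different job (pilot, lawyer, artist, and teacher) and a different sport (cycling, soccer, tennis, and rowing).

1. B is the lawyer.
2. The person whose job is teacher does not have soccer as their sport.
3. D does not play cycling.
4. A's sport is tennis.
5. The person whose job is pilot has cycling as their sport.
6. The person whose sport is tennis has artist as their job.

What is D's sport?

With clues 1–3, cycling is impossible for D's sport.
With clues 1–4, tennis is impossible for D's sport.
With clues 1–6, soccer is impossible for D's sport.
That leaves rowing.

rowing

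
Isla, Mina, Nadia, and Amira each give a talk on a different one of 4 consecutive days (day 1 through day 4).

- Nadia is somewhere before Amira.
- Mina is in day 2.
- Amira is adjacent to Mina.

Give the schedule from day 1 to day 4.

From clue 1: Nadia is in {1,2,3}.
From clues 1–2: Mina → day 2.
From clues 1–3: Nadia → day 1, Amira → day 3, Isla → day 4.

Nadia, Mina, Amira, Isla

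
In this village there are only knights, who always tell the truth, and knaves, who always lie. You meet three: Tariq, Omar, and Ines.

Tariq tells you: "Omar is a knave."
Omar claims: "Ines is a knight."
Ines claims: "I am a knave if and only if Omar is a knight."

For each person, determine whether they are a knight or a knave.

Tariq: knight, Omar: knave, Ines: knave

Consider Tariq. Suppose Tariq is a knave.
Then no assignment of the remaining roles makes every statement match its speaker's type — contradiction.
So Tariq is a knight.
Consider Omar. Suppose Omar is a knight.
Then Tariq's statement comes out false, contradicting Tariq being a knight.
So Omar is a knave.
Consider Ines. Suppose Ines is a knight.
Then Omar's statement comes out true, contradicting Omar being a knave.
So Ines is a knave.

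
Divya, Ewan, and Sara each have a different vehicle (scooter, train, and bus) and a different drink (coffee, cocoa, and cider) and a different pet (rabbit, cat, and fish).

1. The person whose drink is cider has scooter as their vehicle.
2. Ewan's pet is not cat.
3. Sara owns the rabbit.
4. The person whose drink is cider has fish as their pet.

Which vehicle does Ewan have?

scooter

With clues 1–4, bus and train are impossible for Ewan's vehicle.
That leaves scooter.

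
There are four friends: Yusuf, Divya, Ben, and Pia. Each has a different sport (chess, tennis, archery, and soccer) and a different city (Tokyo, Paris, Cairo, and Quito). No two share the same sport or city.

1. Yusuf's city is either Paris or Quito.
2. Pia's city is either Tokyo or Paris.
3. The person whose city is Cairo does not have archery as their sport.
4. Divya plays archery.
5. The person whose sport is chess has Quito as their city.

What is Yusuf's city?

Quito

Clue 1 rules out Cairo and Tokyo for Yusuf's city.
With clues 1–5, Paris is impossible for Yusuf's city.
That leaves Quito.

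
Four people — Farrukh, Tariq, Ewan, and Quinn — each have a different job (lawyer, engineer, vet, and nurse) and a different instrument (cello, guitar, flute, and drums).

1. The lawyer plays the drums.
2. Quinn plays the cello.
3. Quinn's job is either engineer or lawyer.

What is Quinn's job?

With clues 1–2, lawyer is impossible for Quinn's job.
With clues 1–3, nurse and vet are impossible for Quinn's job.
That leaves engineer.

engineer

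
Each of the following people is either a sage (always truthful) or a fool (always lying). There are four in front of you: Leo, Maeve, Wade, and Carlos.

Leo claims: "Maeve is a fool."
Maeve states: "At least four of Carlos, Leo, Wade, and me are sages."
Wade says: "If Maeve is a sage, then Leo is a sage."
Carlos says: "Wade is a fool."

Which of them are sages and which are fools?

Leo: sage, Maeve: fool, Wade: sage, Carlos: fool

Consider Leo. Suppose Leo is a fool.
Then no assignment of the remaining roles makes every statement match its speaker's type — contradiction.
So Leo is a sage.
With that fixed, Wade's statement is true, so Wade is a sage.
With that fixed, Carlos's statement is false, so Carlos is a fool.
With that fixed, Maeve's statement is false, so Maeve is a fool.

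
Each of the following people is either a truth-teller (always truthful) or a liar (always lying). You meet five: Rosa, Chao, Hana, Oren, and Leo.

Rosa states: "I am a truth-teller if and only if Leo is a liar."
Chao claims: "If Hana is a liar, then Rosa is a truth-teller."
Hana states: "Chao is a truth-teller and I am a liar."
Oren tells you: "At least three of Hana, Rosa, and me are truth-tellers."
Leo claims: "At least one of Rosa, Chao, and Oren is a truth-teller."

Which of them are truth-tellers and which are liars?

Consider Rosa. Suppose Rosa is a truth-teller.
Then no assignment of the remaining roles makes every statement match its speaker's type — contradiction.
So Rosa is a liar.
With that fixed, Oren's statement is false, so Oren is a liar.
Consider Chao. Suppose Chao is a truth-teller.
Then whichever role Hana has, Hana's statement has the wrong truth value — contradiction.
So Chao is a liar.
With that fixed, Hana's statement is false, so Hana is a liar.
With that fixed, Leo's statement is false, so Leo is a liar.

Rosa: liar, Chao: liar, Hana: liar, Oren: liar, Leo: liar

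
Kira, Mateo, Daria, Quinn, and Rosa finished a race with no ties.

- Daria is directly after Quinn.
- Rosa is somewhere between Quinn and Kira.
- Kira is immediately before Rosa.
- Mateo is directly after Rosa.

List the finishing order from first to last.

From clue 1: Daria is in {2,3,4,5}.
From clues 1–2: Rosa is in {2,3,4}.
From clues 1–3: Kira is in {1,2}.
From clues 1–4: Kira → place 1, Rosa → place 2, Mateo → place 3, Quinn → place 4, Daria → place 5.

Kira, Rosa, Mateo, Quinn, Daria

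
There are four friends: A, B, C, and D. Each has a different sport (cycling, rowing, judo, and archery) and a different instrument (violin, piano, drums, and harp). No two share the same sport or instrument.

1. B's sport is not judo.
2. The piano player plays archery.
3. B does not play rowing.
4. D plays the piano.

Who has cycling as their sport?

With clues 1–4, A, C, and D are impossible for the one with sport cycling.
That leaves B.

B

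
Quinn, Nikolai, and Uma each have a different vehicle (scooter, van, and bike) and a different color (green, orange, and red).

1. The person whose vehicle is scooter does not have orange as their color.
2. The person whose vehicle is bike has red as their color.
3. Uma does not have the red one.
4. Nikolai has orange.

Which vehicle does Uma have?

scooter

With clues 1–3, bike is impossible for Uma's vehicle.
With clues 1–4, van is impossible for Uma's vehicle.
That leaves scooter.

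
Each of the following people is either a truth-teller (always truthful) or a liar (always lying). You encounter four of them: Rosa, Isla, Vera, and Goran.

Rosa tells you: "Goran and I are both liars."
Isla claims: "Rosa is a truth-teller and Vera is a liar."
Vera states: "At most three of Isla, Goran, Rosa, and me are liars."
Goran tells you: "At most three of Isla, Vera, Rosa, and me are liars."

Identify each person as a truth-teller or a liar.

Consider Rosa. Suppose Rosa is a truth-teller.
Then Rosa's own statement would have to be true, but it can't be — contradiction.
So Rosa is a liar.
With that fixed, Isla's statement is false, so Isla is a liar.
Consider Vera. Suppose Vera is a liar.
Then no assignment of the remaining roles makes every statement match its speaker's type — contradiction.
So Vera is a truth-teller.
With that fixed, Goran's statement is true, so Goran is a truth-teller.

Rosa: liar, Isla: liar, Vera: truth-teller, Goran: truth-teller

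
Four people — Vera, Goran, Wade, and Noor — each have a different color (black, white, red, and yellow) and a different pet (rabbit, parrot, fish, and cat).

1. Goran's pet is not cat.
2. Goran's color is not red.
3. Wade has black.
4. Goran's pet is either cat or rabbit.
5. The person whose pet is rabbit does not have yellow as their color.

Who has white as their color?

With clues 1–3, Wade is impossible for the one with color white.
With clues 1–5, Noor and Vera are impossible for the one with color white.
That leaves Goran.

Goran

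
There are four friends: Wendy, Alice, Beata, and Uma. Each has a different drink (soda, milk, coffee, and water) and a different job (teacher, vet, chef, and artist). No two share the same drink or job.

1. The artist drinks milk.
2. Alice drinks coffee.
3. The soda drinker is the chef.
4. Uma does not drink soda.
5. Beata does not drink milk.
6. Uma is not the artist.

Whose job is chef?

Beata

With clues 1–3, Alice is impossible for the one with job chef.
With clues 1–4, Uma is impossible for the one with job chef.
With clues 1–6, Wendy is impossible for the one with job chef.
That leaves Beata.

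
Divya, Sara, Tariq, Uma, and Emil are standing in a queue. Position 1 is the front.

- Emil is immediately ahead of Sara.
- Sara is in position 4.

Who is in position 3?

Emil

With clues 1–2, Divya, Sara, Tariq, and Uma are ruled out for position 3.
So position 3 is Emil.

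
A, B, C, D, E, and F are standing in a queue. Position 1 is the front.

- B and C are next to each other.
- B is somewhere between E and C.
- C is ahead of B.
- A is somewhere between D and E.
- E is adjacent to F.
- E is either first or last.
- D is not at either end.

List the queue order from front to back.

C, B, D, A, F, E

From clues 1–2: B is in {2,3,4,5}.
From clues 1–4: A is in {2,3,4,5}.
From clues 1–5: A is in {2,4,5}.
From clues 1–6: F → position 5, E → position 6.
From clues 1–7: C → position 1, B → position 2, D → position 3, A → position 4.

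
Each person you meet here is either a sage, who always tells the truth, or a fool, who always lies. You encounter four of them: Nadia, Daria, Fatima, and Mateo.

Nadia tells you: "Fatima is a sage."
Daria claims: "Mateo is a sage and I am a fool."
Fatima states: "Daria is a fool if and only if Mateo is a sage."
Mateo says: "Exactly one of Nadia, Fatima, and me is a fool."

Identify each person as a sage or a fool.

Consider Nadia. Suppose Nadia is a sage.
Then no assignment of the remaining roles makes every statement match its speaker's type — contradiction.
So Nadia is a fool.
Consider Daria. Suppose Daria is a sage.
Then Daria's own statement would have to be true, but it can't be — contradiction.
So Daria is a fool.
Consider Fatima. Suppose Fatima is a sage.
Then Nadia's statement comes out true, contradicting Nadia being a fool.
So Fatima is a fool.
With that fixed, Mateo's statement is false, so Mateo is a fool.

Nadia: fool, Daria: fool, Fatima: fool, Mateo: fool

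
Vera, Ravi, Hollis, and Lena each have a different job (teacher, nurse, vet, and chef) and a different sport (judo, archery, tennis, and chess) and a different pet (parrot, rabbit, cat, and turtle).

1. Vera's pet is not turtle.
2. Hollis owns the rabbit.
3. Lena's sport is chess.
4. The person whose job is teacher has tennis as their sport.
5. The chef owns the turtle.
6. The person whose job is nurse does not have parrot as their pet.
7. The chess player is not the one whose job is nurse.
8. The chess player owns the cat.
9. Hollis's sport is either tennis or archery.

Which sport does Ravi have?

With clues 1–3, chess is impossible for Ravi's sport.
With clues 1–8, tennis is impossible for Ravi's sport.
With clues 1–9, archery is impossible for Ravi's sport.
That leaves judo.

judo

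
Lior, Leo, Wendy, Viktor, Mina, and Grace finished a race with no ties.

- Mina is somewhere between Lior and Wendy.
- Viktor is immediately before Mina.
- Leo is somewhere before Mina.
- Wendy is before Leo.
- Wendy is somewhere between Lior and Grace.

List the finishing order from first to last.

From clue 1: Mina is in {2,3,4,5}.
From clues 1–2: Viktor is in {2,3,4}.
From clues 1–3: Viktor is in {3,4}.
From clues 1–4: Lior is in {5,6}.
From clues 1–5: Grace → place 1, Wendy → place 2, Leo → place 3, Viktor → place 4, Mina → place 5, Lior → place 6.

Grace, Wendy, Leo, Viktor, Mina, Lior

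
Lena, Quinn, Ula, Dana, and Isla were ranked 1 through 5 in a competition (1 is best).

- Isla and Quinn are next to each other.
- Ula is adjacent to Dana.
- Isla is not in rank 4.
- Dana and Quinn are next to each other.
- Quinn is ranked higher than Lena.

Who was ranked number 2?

With clues 1–2, Lena is ruled out for rank 2.
With clues 1–4, Dana is ruled out for rank 2.
With clues 1–5, Isla and Ula are ruled out for rank 2.
So rank 2 is Quinn.

Quinn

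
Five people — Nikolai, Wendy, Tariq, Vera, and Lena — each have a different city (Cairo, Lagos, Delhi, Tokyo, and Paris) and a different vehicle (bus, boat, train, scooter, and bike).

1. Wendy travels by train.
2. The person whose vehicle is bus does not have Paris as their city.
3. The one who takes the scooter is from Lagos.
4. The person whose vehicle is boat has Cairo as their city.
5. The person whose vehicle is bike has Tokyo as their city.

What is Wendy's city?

With clues 1–3, Lagos is impossible for Wendy's city.
With clues 1–4, Cairo is impossible for Wendy's city.
With clues 1–5, Delhi and Tokyo are impossible for Wendy's city.
That leaves Paris.

Paris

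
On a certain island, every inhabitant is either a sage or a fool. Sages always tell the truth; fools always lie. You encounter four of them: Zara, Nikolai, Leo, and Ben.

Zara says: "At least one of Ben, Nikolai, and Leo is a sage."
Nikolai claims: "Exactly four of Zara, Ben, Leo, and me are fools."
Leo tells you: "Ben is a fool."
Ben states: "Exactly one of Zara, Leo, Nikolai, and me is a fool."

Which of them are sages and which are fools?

Consider Zara. Suppose Zara is a fool.
Then no assignment of the remaining roles makes every statement match its speaker's type — contradiction.
So Zara is a sage.
With that fixed, Nikolai's statement is false, so Nikolai is a fool.
Consider Leo. Suppose Leo is a fool.
Then no assignment of the remaining roles makes every statement match its speaker's type — contradiction.
So Leo is a sage.
Consider Ben. Suppose Ben is a sage.
Then Leo's statement comes out false, contradicting Leo being a sage.
So Ben is a fool.

Zara: sage, Nikolai: fool, Leo: sage, Ben: fool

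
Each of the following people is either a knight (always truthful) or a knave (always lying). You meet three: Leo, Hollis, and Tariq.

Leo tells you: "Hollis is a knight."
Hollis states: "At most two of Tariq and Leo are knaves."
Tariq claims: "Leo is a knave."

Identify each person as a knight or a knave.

Regardless of anyone's role, Hollis's statement is true, so Hollis is a knight.
With that fixed, Leo's statement is true, so Leo is a knight.
With that fixed, Tariq's statement is false, so Tariq is a knave.

Leo: knight, Hollis: knight, Tariq: knave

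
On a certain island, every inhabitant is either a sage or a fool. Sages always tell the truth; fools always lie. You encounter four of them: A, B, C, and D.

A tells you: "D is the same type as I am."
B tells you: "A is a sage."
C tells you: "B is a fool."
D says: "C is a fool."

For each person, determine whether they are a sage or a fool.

Consider A. Suppose A is a fool.
Then no assignment of the remaining roles makes every statement match its speaker's type — contradiction.
So A is a sage.
With that fixed, B's statement is true, so B is a sage.
With that fixed, C's statement is false, so C is a fool.
With that fixed, D's statement is true, so D is a sage.

A: sage, B: sage, C: fool, D: sage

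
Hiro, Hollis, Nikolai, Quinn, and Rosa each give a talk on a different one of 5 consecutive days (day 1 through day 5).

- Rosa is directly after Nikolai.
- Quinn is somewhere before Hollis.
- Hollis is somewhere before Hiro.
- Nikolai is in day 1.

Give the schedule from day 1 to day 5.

Nikolai, Rosa, Quinn, Hollis, Hiro

From clue 1: Nikolai is in {1,2,3,4}.
From clues 1–2: Hollis is in {2,3,4,5}.
From clues 1–3: Hiro is in {3,5}.
From clues 1–4: Nikolai → day 1, Rosa → day 2, Quinn → day 3, Hollis → day 4, Hiro → day 5.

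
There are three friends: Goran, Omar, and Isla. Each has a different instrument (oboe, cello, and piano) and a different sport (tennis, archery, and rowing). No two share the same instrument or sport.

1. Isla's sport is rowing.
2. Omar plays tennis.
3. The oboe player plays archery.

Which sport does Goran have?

archery

Clue 1 rules out rowing for Goran's sport.
With clues 1–2, tennis is impossible for Goran's sport.
That leaves archery.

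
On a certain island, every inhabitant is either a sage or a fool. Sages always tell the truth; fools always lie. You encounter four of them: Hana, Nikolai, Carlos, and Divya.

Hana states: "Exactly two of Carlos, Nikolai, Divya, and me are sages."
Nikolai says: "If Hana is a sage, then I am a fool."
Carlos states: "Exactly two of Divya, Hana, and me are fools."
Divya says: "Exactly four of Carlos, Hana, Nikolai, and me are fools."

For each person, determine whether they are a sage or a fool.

Hana: fool, Nikolai: sage, Carlos: fool, Divya: fool

Consider Hana. Suppose Hana is a sage.
Then whichever role Nikolai has, Nikolai's statement has the wrong truth value — contradiction.
So Hana is a fool.
With that fixed, Nikolai's statement is true, so Nikolai is a sage.
With that fixed, Divya's statement is false, so Divya is a fool.
Consider Carlos. Suppose Carlos is a sage.
Then Hana's statement comes out true, contradicting Hana being a fool.
So Carlos is a fool.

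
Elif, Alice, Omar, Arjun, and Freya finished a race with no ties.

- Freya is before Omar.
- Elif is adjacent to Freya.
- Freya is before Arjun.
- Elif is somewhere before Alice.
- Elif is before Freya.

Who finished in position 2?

Freya

With clues 1–2, Omar is ruled out for place 2.
With clues 1–3, Alice and Arjun are ruled out for place 2.
With clues 1–5, Elif is ruled out for place 2.
So place 2 is Freya.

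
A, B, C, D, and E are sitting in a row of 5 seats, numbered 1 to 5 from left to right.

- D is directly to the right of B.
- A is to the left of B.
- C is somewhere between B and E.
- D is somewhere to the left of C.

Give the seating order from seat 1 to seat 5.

A, B, D, C, E

From clue 1: B is in {1,2,3,4}.
From clues 1–2: A is in {1,2,3}.
From clues 1–3: B is in {2,4}.
From clues 1–4: A → seat 1, B → seat 2, D → seat 3, C → seat 4, E → seat 5.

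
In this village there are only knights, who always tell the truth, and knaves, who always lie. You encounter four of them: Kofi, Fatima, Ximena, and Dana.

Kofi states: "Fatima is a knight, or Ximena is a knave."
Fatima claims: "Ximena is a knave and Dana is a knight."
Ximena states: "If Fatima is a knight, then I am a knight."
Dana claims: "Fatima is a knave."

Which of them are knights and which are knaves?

Consider Kofi. Suppose Kofi is a knight.
Then no assignment of the remaining roles makes every statement match its speaker's type — contradiction.
So Kofi is a knave.
Consider Fatima. Suppose Fatima is a knight.
Then Kofi's statement comes out true, contradicting Kofi being a knave.
So Fatima is a knave.
With that fixed, Ximena's statement is true, so Ximena is a knight.
With that fixed, Dana's statement is true, so Dana is a knight.

Kofi: knave, Fatima: knave, Ximena: knight, Dana: knight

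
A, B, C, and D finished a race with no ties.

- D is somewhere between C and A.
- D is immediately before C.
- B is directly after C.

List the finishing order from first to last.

From clue 1: D is in {2,3}.
From clues 1–2: A is in {1,2}.
From clues 1–3: A → place 1, D → place 2, C → place 3, B → place 4.

A, D, C, B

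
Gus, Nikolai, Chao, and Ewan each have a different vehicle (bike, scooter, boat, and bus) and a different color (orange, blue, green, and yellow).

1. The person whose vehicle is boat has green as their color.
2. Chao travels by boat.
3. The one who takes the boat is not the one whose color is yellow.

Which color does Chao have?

green

With clues 1–2, blue, orange, and yellow are impossible for Chao's color.
That leaves green.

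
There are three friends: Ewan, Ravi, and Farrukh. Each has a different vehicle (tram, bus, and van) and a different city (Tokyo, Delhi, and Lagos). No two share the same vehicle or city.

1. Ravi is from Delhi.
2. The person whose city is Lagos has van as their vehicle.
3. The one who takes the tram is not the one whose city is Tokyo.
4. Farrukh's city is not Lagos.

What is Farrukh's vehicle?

With clues 1–3, tram is impossible for Farrukh's vehicle.
With clues 1–4, van is impossible for Farrukh's vehicle.
That leaves bus.

bus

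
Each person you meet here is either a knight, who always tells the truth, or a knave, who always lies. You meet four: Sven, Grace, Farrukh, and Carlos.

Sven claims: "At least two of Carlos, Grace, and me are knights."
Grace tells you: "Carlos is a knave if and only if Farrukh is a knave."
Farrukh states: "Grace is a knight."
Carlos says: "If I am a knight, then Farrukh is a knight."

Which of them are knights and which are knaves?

Sven: knight, Grace: knight, Farrukh: knight, Carlos: knight

Consider Sven. Suppose Sven is a knave.
Then no assignment of the remaining roles makes every statement match its speaker's type — contradiction.
So Sven is a knight.
Consider Grace. Suppose Grace is a knave.
Then no assignment of the remaining roles makes every statement match its speaker's type — contradiction.
So Grace is a knight.
With that fixed, Farrukh's statement is true, so Farrukh is a knight.
With that fixed, Carlos's statement is true, so Carlos is a knight.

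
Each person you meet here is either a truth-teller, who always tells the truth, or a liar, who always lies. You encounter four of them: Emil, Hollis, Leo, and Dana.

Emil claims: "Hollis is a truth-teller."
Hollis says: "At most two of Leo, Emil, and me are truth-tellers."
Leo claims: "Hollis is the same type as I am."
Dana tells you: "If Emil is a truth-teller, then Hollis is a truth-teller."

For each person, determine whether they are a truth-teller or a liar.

Emil: truth-teller, Hollis: truth-teller, Leo: liar, Dana: truth-teller

Consider Emil. Suppose Emil is a liar.
Then no assignment of the remaining roles makes every statement match its speaker's type — contradiction.
So Emil is a truth-teller.
Consider Hollis. Suppose Hollis is a liar.
Then Emil's statement comes out false, contradicting Emil being a truth-teller.
So Hollis is a truth-teller.
With that fixed, Dana's statement is true, so Dana is a truth-teller.
Consider Leo. Suppose Leo is a truth-teller.
Then Hollis's statement comes out false, contradicting Hollis being a truth-teller.
So Leo is a liar.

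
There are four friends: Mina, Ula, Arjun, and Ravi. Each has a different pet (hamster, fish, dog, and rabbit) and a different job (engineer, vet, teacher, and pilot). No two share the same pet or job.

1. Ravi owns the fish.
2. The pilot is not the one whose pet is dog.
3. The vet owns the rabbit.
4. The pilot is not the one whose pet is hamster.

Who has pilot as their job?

With clues 1–4, Arjun, Mina, and Ula are impossible for the one with job pilot.
That leaves Ravi.

Ravi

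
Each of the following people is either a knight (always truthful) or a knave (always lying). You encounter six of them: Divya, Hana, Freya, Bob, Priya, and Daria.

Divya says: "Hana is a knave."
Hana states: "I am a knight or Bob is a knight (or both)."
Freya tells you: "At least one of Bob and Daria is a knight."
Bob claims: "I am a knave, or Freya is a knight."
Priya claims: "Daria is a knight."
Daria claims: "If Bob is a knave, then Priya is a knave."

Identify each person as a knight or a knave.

Consider Divya. Suppose Divya is a knight.
Then no assignment of the remaining roles makes every statement match its speaker's type — contradiction.
So Divya is a knave.
Consider Hana. Suppose Hana is a knave.
Then Divya's statement comes out true, contradicting Divya being a knave.
So Hana is a knight.
Consider Freya. Suppose Freya is a knave.
Then whichever role Bob has, Bob's statement has the wrong truth value — contradiction.
So Freya is a knight.
With that fixed, Bob's statement is true, so Bob is a knight.
With that fixed, Daria's statement is true, so Daria is a knight.
With that fixed, Priya's statement is true, so Priya is a knight.

Divya: knave, Hana: knight, Freya: knight, Bob: knight, Priya: knight, Daria: knight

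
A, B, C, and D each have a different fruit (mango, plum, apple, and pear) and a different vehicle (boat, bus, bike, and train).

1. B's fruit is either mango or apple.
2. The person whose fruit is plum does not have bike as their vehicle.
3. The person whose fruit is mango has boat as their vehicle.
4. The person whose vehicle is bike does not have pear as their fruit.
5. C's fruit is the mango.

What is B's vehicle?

bike

With clues 1–4, bus and train are impossible for B's vehicle.
With clues 1–5, boat is impossible for B's vehicle.
That leaves bike.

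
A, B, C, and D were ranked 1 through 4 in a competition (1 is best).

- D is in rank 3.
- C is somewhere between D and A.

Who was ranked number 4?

B

With clue 1, D is ruled out for rank 4.
With clues 1–2, A and C are ruled out for rank 4.
So rank 4 is B.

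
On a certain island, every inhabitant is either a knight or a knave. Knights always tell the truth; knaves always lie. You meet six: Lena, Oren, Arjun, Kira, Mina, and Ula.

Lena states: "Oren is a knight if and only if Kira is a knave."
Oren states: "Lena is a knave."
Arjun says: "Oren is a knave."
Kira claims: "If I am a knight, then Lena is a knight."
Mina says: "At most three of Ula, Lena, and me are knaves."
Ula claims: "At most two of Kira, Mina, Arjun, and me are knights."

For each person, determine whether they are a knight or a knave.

Regardless of anyone's role, Mina's statement is true, so Mina is a knight.
Consider Lena. Suppose Lena is a knave.
Then whichever role Kira has, Kira's statement has the wrong truth value — contradiction.
So Lena is a knight.
With that fixed, Oren's statement is false, so Oren is a knave.
With that fixed, Arjun's statement is true, so Arjun is a knight.
With that fixed, Kira's statement is true, so Kira is a knight.
With that fixed, Ula's statement is false, so Ula is a knave.

Lena: knight, Oren: knave, Arjun: knight, Kira: knight, Mina: knight, Ula: knave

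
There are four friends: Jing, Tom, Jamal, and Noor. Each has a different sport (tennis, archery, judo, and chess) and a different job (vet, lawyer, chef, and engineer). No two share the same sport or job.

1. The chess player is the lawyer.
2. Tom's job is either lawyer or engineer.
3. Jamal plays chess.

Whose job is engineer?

With clues 1–3, Jamal, Jing, and Noor are impossible for the one with job engineer.
That leaves Tom.

Tom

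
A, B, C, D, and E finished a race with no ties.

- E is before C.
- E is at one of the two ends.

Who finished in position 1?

E

With clue 1, C is ruled out for place 1.
With clues 1–2, A, B, and D are ruled out for place 1.
So place 1 is E.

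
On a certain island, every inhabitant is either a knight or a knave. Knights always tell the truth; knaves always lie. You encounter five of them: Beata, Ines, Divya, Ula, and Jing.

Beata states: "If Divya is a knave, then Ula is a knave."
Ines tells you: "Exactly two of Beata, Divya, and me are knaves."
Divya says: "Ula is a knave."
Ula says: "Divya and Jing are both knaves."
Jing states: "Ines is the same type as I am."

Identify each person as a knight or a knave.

Consider Beata. Suppose Beata is a knight.
Then no assignment of the remaining roles makes every statement match its speaker's type — contradiction.
So Beata is a knave.
Consider Ines. Suppose Ines is a knave.
Then whichever role Jing has, Jing's statement has the wrong truth value — contradiction.
So Ines is a knight.
Consider Divya. Suppose Divya is a knight.
Then Beata's statement comes out true, contradicting Beata being a knave.
So Divya is a knave.
Consider Ula. Suppose Ula is a knave.
Then Beata's statement comes out true, contradicting Beata being a knave.
So Ula is a knight.
Consider Jing. Suppose Jing is a knight.
Then Ula's statement comes out false, contradicting Ula being a knight.
So Jing is a knave.

Beata: knave, Ines: knight, Divya: knave, Ula: knight, Jing: knave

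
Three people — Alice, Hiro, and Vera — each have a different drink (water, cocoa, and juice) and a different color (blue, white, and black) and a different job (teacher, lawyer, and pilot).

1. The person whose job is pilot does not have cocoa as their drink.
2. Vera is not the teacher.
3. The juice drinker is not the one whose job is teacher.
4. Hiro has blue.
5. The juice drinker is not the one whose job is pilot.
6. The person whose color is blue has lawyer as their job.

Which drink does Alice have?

With clues 1–6, juice and water are impossible for Alice's drink.
That leaves cocoa.

cocoa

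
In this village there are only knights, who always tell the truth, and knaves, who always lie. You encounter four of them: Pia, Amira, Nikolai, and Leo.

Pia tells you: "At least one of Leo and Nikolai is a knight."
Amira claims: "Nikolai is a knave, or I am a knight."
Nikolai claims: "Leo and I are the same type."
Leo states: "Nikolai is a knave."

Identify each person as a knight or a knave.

Consider Pia. Suppose Pia is a knave.
Then no assignment of the remaining roles makes every statement match its speaker's type — contradiction.
So Pia is a knight.
Consider Amira. Suppose Amira is a knave.
Then no assignment of the remaining roles makes every statement match its speaker's type — contradiction.
So Amira is a knight.
Consider Nikolai. Suppose Nikolai is a knight.
Then no assignment of the remaining roles makes every statement match its speaker's type — contradiction.
So Nikolai is a knave.
With that fixed, Leo's statement is true, so Leo is a knight.

Pia: knight, Amira: knight, Nikolai: knave, Leo: knight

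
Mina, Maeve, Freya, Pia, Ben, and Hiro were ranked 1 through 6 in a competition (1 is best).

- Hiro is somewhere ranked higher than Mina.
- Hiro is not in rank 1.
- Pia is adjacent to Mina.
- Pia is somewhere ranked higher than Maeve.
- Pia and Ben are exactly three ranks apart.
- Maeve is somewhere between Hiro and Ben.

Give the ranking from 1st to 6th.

Freya, Hiro, Pia, Mina, Maeve, Ben

From clue 1: Mina is in {2,3,4,5,6}.
From clues 1–2: Mina is in {3,4,5,6}.
From clues 1–3: Hiro is in {2,3,4}.
From clues 1–4: Maeve is in {5,6}.
From clues 1–6: Freya → rank 1, Hiro → rank 2, Pia → rank 3, Mina → rank 4, Maeve → rank 5, Ben → rank 6.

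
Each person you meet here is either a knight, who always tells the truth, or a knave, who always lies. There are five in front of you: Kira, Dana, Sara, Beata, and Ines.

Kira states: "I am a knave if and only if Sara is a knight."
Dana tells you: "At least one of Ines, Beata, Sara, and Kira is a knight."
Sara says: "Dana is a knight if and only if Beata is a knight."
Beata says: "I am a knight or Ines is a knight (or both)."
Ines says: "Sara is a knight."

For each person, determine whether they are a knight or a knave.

Consider Kira. Suppose Kira is a knave.
Then no assignment of the remaining roles makes every statement match its speaker's type — contradiction.
So Kira is a knight.
With that fixed, Dana's statement is true, so Dana is a knight.
Consider Sara. Suppose Sara is a knight.
Then Kira's statement comes out false, contradicting Kira being a knight.
So Sara is a knave.
With that fixed, Ines's statement is false, so Ines is a knave.
Consider Beata. Suppose Beata is a knight.
Then Sara's statement comes out true, contradicting Sara being a knave.
So Beata is a knave.

Kira: knight, Dana: knight, Sara: knave, Beata: knave, Ines: knave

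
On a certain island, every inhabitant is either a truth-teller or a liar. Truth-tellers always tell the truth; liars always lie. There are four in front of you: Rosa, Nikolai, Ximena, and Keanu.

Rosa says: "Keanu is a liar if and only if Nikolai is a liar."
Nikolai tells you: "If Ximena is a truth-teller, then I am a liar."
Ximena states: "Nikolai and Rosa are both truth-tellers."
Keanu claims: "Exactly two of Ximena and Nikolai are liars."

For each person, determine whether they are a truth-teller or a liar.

Rosa: liar, Nikolai: truth-teller, Ximena: liar, Keanu: liar

Consider Rosa. Suppose Rosa is a truth-teller.
Then no assignment of the remaining roles makes every statement match its speaker's type — contradiction.
So Rosa is a liar.
With that fixed, Ximena's statement is false, so Ximena is a liar.
With that fixed, Nikolai's statement is true, so Nikolai is a truth-teller.
With that fixed, Keanu's statement is false, so Keanu is a liar.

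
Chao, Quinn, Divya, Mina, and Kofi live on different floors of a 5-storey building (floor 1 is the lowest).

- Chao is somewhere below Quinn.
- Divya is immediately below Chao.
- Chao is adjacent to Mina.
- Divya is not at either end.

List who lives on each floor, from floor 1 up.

Kofi, Divya, Chao, Mina, Quinn

From clue 1: Chao is in {1,2,3,4}.
From clues 1–2: Chao is in {2,3,4}.
From clues 1–3: Chao is in {2,3}.
From clues 1–4: Kofi → floor 1, Divya → floor 2, Chao → floor 3, Mina → floor 4, Quinn → floor 5.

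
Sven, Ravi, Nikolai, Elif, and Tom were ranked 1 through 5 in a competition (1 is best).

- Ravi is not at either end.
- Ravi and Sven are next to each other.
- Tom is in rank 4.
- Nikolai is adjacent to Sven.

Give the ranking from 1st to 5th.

Nikolai, Sven, Ravi, Tom, Elif

From clue 1: Ravi is in {2,3,4}.
From clues 1–3: Tom → rank 4.
From clues 1–4: Nikolai → rank 1, Sven → rank 2, Ravi → rank 3, Elif → rank 5.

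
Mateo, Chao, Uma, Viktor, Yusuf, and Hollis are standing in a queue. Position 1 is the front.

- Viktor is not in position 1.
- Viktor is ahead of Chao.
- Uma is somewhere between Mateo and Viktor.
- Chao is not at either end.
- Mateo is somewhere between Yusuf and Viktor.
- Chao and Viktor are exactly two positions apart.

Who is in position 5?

Mateo

With clues 1–4, Viktor is ruled out for position 5.
With clues 1–5, Hollis, Uma, and Yusuf are ruled out for position 5.
With clues 1–6, Chao is ruled out for position 5.
So position 5 is Mateo.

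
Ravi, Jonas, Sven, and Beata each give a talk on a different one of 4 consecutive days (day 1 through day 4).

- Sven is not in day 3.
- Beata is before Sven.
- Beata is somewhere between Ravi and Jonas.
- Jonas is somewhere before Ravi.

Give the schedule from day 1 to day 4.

Jonas, Beata, Ravi, Sven

From clue 1: Sven is in {1,2,4}.
From clues 1–2: Sven is in {2,4}.
From clues 1–3: Beata → day 2, Sven → day 4.
From clues 1–4: Jonas → day 1, Ravi → day 3.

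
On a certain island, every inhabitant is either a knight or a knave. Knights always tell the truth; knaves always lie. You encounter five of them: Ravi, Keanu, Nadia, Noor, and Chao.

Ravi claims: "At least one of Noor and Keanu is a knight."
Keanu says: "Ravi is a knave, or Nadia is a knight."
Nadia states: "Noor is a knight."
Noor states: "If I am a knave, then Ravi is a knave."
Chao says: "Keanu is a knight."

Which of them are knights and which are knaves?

Ravi: knight, Keanu: knight, Nadia: knight, Noor: knight, Chao: knight

Consider Ravi. Suppose Ravi is a knave.
Then no assignment of the remaining roles makes every statement match its speaker's type — contradiction.
So Ravi is a knight.
Consider Keanu. Suppose Keanu is a knave.
Then no assignment of the remaining roles makes every statement match its speaker's type — contradiction.
So Keanu is a knight.
With that fixed, Chao's statement is true, so Chao is a knight.
Consider Nadia. Suppose Nadia is a knave.
Then Keanu's statement comes out false, contradicting Keanu being a knight.
So Nadia is a knight.
Consider Noor. Suppose Noor is a knave.
Then Nadia's statement comes out false, contradicting Nadia being a knight.
So Noor is a knight.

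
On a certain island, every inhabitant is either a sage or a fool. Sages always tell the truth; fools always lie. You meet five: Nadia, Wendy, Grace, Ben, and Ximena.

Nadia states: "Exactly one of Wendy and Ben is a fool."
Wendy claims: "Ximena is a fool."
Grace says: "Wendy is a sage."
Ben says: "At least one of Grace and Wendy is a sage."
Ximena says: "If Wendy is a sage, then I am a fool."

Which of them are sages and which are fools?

Nadia: fool, Wendy: fool, Grace: fool, Ben: fool, Ximena: sage

Consider Nadia. Suppose Nadia is a sage.
Then no assignment of the remaining roles makes every statement match its speaker's type — contradiction.
So Nadia is a fool.
Consider Wendy. Suppose Wendy is a sage.
Then whichever role Ximena has, Ximena's statement has the wrong truth value — contradiction.
So Wendy is a fool.
With that fixed, Grace's statement is false, so Grace is a fool.
With that fixed, Ben's statement is false, so Ben is a fool.
With that fixed, Ximena's statement is true, so Ximena is a sage.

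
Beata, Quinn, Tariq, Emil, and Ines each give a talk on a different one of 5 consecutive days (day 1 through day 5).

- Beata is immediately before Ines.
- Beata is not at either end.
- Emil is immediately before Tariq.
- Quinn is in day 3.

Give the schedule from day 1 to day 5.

Emil, Tariq, Quinn, Beata, Ines

From clue 1: Beata is in {1,2,3,4}.
From clues 1–2: Beata is in {2,3,4}.
From clues 1–4: Emil → day 1, Tariq → day 2, Quinn → day 3, Beata → day 4, Ines → day 5.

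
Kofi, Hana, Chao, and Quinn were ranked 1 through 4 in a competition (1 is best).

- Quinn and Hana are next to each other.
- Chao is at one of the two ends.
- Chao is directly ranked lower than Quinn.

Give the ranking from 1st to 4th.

Kofi, Hana, Quinn, Chao

From clues 1–2: Chao is in {1,4}.
From clues 1–3: Kofi → rank 1, Hana → rank 2, Quinn → rank 3, Chao → rank 4.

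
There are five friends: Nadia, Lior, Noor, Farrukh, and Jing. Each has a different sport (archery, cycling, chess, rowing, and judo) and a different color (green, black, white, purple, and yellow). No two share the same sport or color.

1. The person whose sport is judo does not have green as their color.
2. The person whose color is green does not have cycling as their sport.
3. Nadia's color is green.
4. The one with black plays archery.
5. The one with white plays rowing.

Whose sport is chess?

With clues 1–5, Farrukh, Jing, Lior, and Noor are impossible for the one with sport chess.
That leaves Nadia.

Nadia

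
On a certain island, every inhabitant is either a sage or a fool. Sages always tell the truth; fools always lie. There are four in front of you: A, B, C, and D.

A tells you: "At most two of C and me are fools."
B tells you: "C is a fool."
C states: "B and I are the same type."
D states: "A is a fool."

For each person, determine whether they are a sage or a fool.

A: sage, B: sage, C: fool, D: fool

Regardless of anyone's role, A's statement is true, so A is a sage.
With that fixed, D's statement is false, so D is a fool.
Consider B. Suppose B is a fool.
Then whichever role C has, C's statement has the wrong truth value — contradiction.
So B is a sage.
Consider C. Suppose C is a sage.
Then B's statement comes out false, contradicting B being a sage.
So C is a fool.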